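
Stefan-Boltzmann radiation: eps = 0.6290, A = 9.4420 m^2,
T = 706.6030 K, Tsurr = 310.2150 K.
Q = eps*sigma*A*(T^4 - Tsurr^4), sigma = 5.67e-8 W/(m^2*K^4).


T^4 = 2.4929e+11
Tsurr^4 = 9.2609e+09
Q = 0.6290 * 5.67e-8 * 9.4420 * 2.4003e+11 = 80827.4005 W

80827.4005 W


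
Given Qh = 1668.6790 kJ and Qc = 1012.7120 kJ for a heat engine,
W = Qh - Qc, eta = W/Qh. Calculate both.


W = 1668.6790 - 1012.7120 = 655.9670 kJ
eta = 655.9670 / 1668.6790 = 0.3931 = 39.3106%

W = 655.9670 kJ, eta = 39.3106%


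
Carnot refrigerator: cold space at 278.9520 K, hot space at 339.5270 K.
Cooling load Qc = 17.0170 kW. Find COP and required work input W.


COP = 278.9520 / 60.5750 = 4.6051
W = 17.0170 / 4.6051 = 3.6953 kW

COP = 4.6051, W = 3.6953 kW


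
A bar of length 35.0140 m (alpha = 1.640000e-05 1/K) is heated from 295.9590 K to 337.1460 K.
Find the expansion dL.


dT = 41.1870 K
dL = 1.640000e-05 * 35.0140 * 41.1870 = 0.023651 m
L_final = 35.037651 m

dL = 0.023651 m


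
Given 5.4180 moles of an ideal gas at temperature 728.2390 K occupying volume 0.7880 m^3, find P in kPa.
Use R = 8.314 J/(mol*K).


P = nRT/V = 5.4180 * 8.314 * 728.2390 / 0.7880
= 32803.7093 / 0.7880 = 41629.0727 Pa = 41.6291 kPa

41.6291 kPa


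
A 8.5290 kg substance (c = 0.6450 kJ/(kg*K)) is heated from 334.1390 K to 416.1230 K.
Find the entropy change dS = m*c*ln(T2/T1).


T2/T1 = 1.2454
ln(T2/T1) = 0.2194
dS = 8.5290 * 0.6450 * 0.2194 = 1.2071 kJ/K

1.2071 kJ/K


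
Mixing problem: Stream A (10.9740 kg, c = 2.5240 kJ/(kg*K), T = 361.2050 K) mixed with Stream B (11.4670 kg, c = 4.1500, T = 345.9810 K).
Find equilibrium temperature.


num = 26469.3530
den = 75.2864
Tf = 351.5820 K

351.5820 K


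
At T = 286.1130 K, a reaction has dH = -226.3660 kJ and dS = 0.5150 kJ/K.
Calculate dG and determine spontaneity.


T*dS = 286.1130 * 0.5150 = 147.3482 kJ
dG = -226.3660 - 147.3482 = -373.7142 kJ (spontaneous)

dG = -373.7142 kJ, spontaneous


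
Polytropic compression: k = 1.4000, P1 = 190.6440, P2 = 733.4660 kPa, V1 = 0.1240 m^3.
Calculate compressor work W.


(k-1)/k = 0.2857
(P2/P1)^exp = 1.4696
W = 3.5000 * 190.6440 * 0.1240 * (1.4696 - 1) = 38.8513 kJ

38.8513 kJ


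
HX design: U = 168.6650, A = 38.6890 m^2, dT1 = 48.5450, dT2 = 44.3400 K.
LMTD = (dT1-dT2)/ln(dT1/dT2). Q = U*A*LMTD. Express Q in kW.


LMTD = 46.4108 K
Q = 168.6650 * 38.6890 * 46.4108 = 302852.4634 W = 302.8525 kW

302.8525 kW


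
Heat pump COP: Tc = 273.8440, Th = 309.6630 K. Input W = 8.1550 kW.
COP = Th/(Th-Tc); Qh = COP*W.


COP = 309.6630 / 35.8190 = 8.6452
Qh = 8.6452 * 8.1550 = 70.5017 kW

COP = 8.6452, Qh = 70.5017 kW


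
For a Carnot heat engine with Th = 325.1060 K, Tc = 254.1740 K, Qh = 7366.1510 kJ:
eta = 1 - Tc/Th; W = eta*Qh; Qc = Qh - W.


eta = 1 - 254.1740/325.1060 = 0.2182
W = 0.2182 * 7366.1510 = 1607.1553 kJ
Qc = 7366.1510 - 1607.1553 = 5758.9957 kJ

eta = 21.8181%, W = 1607.1553 kJ, Qc = 5758.9957 kJ


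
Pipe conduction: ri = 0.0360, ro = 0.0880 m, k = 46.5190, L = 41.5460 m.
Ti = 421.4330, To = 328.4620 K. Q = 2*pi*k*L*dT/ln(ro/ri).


dT = 92.9710 K
ln(ro/ri) = 0.8938
Q = 2*pi*46.5190*41.5460*92.9710 / 0.8938 = 1263100.5422 W

1263100.5422 W


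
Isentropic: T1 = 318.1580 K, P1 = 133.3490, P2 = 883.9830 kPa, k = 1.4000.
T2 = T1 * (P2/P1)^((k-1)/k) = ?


(k-1)/k = 0.2857
(P2/P1)^exp = 1.7167
T2 = 318.1580 * 1.7167 = 546.1904 K

546.1904 K


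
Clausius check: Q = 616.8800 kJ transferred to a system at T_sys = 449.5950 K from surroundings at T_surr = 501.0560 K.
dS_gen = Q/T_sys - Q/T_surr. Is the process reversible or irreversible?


dS_sys = 616.8800/449.5950 = 1.3721 kJ/K
dS_surr = -616.8800/501.0560 = -1.2312 kJ/K
dS_gen = 1.3721 - 1.2312 = 0.1409 kJ/K (irreversible)

dS_gen = 0.1409 kJ/K, irreversible


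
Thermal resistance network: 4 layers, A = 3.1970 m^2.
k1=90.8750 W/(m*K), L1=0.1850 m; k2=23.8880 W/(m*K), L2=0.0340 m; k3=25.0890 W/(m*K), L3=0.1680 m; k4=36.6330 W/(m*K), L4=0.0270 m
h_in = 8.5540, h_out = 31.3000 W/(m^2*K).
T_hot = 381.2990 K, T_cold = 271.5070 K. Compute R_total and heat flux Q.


R_conv_in = 1/(8.5540*3.1970) = 0.0366
R_1 = 0.1850/(90.8750*3.1970) = 0.0006
R_2 = 0.0340/(23.8880*3.1970) = 0.0004
R_3 = 0.1680/(25.0890*3.1970) = 0.0021
R_4 = 0.0270/(36.6330*3.1970) = 0.0002
R_conv_out = 1/(31.3000*3.1970) = 0.0100
R_total = 0.0500 K/W
Q = 109.7920 / 0.0500 = 2197.2761 W

R_total = 0.0500 K/W, Q = 2197.2761 W


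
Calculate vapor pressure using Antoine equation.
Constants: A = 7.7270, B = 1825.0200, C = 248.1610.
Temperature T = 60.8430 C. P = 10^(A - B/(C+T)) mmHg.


C+T = 309.0040
B/(C+T) = 5.9061
log10(P) = 7.7270 - 5.9061 = 1.8209
P = 10^1.8209 = 66.2007 mmHg

66.2007 mmHg


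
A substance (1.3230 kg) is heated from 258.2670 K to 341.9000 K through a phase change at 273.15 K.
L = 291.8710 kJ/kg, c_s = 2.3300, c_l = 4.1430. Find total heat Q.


Q1 (sensible, solid) = 1.3230 * 2.3300 * 14.8830 = 45.8782 kJ
Q2 (latent) = 1.3230 * 291.8710 = 386.1453 kJ
Q3 (sensible, liquid) = 1.3230 * 4.1430 * 68.7500 = 376.8317 kJ
Q_total = 808.8553 kJ

808.8553 kJ


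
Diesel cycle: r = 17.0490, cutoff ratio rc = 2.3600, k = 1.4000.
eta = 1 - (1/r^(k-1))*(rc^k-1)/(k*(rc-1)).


r^(k-1) = 3.1094
rc^k = 3.3272
eta = 0.6069 = 60.6917%

60.6917%


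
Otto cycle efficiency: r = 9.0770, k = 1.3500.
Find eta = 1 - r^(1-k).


r^(k-1) = 2.1641
eta = 1 - 1/2.1641 = 0.5379 = 53.7917%

53.7917%


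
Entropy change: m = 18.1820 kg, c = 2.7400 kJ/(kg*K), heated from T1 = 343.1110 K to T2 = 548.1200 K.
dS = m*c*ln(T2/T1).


T2/T1 = 1.5975
ln(T2/T1) = 0.4684
dS = 18.1820 * 2.7400 * 0.4684 = 23.3371 kJ/K

23.3371 kJ/K


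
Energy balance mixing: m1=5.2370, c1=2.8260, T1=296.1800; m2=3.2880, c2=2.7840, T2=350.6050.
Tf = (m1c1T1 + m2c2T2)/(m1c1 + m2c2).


num = 7592.7588
den = 23.9536
Tf = 316.9784 K

316.9784 K


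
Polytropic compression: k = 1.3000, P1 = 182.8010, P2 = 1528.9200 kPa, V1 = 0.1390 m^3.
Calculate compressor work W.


(k-1)/k = 0.2308
(P2/P1)^exp = 1.6325
W = 4.3333 * 182.8010 * 0.1390 * (1.6325 - 1) = 69.6468 kJ

69.6468 kJ


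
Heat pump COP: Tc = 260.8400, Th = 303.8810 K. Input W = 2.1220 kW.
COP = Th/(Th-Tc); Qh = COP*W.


COP = 303.8810 / 43.0410 = 7.0603
Qh = 7.0603 * 2.1220 = 14.9819 kW

COP = 7.0603, Qh = 14.9819 kW


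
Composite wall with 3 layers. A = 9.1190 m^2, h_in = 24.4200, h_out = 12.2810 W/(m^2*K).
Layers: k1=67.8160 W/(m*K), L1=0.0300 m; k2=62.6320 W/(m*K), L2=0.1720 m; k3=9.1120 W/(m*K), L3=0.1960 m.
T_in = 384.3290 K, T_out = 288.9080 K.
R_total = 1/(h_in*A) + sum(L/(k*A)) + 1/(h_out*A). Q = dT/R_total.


R_conv_in = 1/(24.4200*9.1190) = 0.0045
R_1 = 0.0300/(67.8160*9.1190) = 4.8511e-05
R_2 = 0.1720/(62.6320*9.1190) = 0.0003
R_3 = 0.1960/(9.1120*9.1190) = 0.0024
R_conv_out = 1/(12.2810*9.1190) = 0.0089
R_total = 0.0161 K/W
Q = 95.4210 / 0.0161 = 5916.3168 W

R_total = 0.0161 K/W, Q = 5916.3168 W


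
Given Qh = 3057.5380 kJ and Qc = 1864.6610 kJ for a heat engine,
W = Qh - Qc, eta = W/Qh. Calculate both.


W = 3057.5380 - 1864.6610 = 1192.8770 kJ
eta = 1192.8770 / 3057.5380 = 0.3901 = 39.0143%

W = 1192.8770 kJ, eta = 39.0143%


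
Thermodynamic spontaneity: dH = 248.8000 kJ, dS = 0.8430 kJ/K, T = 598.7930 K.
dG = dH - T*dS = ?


T*dS = 598.7930 * 0.8430 = 504.7825 kJ
dG = 248.8000 - 504.7825 = -255.9825 kJ (spontaneous)

dG = -255.9825 kJ, spontaneous


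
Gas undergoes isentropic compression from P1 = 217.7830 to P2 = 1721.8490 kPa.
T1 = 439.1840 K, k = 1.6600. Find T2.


(k-1)/k = 0.3976
(P2/P1)^exp = 2.2752
T2 = 439.1840 * 2.2752 = 999.2431 K

999.2431 K


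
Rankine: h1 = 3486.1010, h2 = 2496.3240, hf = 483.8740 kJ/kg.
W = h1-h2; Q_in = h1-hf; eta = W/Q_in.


W = 989.7770 kJ/kg
Q_in = 3002.2270 kJ/kg
eta = 0.3297 = 32.9681%

eta = 32.9681%


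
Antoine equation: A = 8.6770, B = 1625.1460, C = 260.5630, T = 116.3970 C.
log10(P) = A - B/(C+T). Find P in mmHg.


C+T = 376.9600
B/(C+T) = 4.3112
log10(P) = 8.6770 - 4.3112 = 4.3658
P = 10^4.3658 = 23217.2343 mmHg

23217.2343 mmHg


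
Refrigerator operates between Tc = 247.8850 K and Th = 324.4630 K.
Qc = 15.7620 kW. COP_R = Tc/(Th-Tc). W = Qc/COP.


COP = 247.8850 / 76.5780 = 3.2370
W = 15.7620 / 3.2370 = 4.8693 kW

COP = 3.2370, W = 4.8693 kW


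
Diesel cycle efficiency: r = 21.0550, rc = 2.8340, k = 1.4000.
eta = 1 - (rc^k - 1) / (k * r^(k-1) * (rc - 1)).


r^(k-1) = 3.3833
rc^k = 4.2989
eta = 0.6202 = 62.0246%

62.0246%


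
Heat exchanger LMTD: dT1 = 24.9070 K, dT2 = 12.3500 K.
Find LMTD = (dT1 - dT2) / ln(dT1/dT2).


dT1/dT2 = 2.0168
ln(dT1/dT2) = 0.7015
LMTD = 12.5570 / 0.7015 = 17.9004 K

17.9004 K


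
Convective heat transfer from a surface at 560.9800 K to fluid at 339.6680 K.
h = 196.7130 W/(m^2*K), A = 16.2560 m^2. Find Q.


dT = 221.3120 K
Q = 196.7130 * 16.2560 * 221.3120 = 707704.1058 W

707704.1058 W


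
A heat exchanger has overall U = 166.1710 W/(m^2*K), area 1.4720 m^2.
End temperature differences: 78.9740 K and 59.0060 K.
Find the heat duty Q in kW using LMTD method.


LMTD = 68.5057 K
Q = 166.1710 * 1.4720 * 68.5057 = 16756.7396 W = 16.7567 kW

16.7567 kW


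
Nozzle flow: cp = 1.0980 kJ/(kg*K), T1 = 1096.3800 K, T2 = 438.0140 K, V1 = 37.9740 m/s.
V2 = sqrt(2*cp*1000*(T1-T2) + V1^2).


dT = 658.3660 K
2*cp*1000*dT = 1445771.7360
V1^2 = 1442.0247
V2 = sqrt(1447213.7607) = 1203.0020 m/s

1203.0020 m/s


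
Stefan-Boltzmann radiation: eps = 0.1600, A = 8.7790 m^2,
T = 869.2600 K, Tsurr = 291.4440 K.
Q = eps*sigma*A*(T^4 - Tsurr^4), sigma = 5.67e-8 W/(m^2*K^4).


T^4 = 5.7095e+11
Tsurr^4 = 7.2147e+09
Q = 0.1600 * 5.67e-8 * 8.7790 * 5.6374e+11 = 44897.6910 W

44897.6910 W


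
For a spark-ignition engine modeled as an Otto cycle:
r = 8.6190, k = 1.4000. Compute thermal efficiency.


r^(k-1) = 2.3669
eta = 1 - 1/2.3669 = 0.5775 = 57.7509%

57.7509%


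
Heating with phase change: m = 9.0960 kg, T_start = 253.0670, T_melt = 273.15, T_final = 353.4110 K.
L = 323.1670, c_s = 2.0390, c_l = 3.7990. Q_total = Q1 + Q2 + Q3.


Q1 (sensible, solid) = 9.0960 * 2.0390 * 20.0830 = 372.4743 kJ
Q2 (latent) = 9.0960 * 323.1670 = 2939.5270 kJ
Q3 (sensible, liquid) = 9.0960 * 3.7990 * 80.2610 = 2773.4754 kJ
Q_total = 6085.4767 kJ

6085.4767 kJ


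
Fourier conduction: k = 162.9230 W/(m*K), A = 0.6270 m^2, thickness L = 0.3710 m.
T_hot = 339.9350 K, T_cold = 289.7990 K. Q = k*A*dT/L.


dT = 50.1360 K
Q = 162.9230 * 0.6270 * 50.1360 / 0.3710 = 13804.6599 W

13804.6599 W


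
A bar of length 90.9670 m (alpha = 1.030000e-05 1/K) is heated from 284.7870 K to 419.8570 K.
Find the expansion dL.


dT = 135.0700 K
dL = 1.030000e-05 * 90.9670 * 135.0700 = 0.126555 m
L_final = 91.093555 m

dL = 0.126555 m


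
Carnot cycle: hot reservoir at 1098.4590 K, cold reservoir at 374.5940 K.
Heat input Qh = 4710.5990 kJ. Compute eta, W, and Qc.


eta = 1 - 374.5940/1098.4590 = 0.6590
W = 0.6590 * 4710.5990 = 3104.2012 kJ
Qc = 4710.5990 - 3104.2012 = 1606.3978 kJ

eta = 65.8982%, W = 3104.2012 kJ, Qc = 1606.3978 kJ


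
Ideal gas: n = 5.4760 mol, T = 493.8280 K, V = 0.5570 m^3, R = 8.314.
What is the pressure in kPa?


P = nRT/V = 5.4760 * 8.314 * 493.8280 / 0.5570
= 22482.7365 / 0.5570 = 40363.9793 Pa = 40.3640 kPa

40.3640 kPa


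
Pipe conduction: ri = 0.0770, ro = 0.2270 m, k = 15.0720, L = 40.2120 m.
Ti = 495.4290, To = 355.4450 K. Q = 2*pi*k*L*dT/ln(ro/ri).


dT = 139.9840 K
ln(ro/ri) = 1.0811
Q = 2*pi*15.0720*40.2120*139.9840 / 1.0811 = 493061.4461 W

493061.4461 W


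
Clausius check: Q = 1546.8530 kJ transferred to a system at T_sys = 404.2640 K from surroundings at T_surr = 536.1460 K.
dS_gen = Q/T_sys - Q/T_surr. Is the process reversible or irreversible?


dS_sys = 1546.8530/404.2640 = 3.8263 kJ/K
dS_surr = -1546.8530/536.1460 = -2.8851 kJ/K
dS_gen = 3.8263 - 2.8851 = 0.9412 kJ/K (irreversible)

dS_gen = 0.9412 kJ/K, irreversible


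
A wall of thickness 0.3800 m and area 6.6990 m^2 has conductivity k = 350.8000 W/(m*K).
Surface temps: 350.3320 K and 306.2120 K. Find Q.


dT = 44.1200 K
Q = 350.8000 * 6.6990 * 44.1200 / 0.3800 = 272848.4366 W

272848.4366 W


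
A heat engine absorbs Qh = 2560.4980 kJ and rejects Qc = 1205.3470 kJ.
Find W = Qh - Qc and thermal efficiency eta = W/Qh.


W = 2560.4980 - 1205.3470 = 1355.1510 kJ
eta = 1355.1510 / 2560.4980 = 0.5293 = 52.9253%

W = 1355.1510 kJ, eta = 52.9253%


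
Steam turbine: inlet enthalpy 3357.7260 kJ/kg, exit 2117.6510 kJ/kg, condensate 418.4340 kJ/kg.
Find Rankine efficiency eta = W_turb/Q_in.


W = 1240.0750 kJ/kg
Q_in = 2939.2920 kJ/kg
eta = 0.4219 = 42.1896%

eta = 42.1896%


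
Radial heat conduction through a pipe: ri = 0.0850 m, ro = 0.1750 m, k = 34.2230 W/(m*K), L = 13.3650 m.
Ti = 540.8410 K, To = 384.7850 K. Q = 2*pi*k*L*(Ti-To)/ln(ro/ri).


dT = 156.0560 K
ln(ro/ri) = 0.7221
Q = 2*pi*34.2230*13.3650*156.0560 / 0.7221 = 621053.7022 W

621053.7022 W


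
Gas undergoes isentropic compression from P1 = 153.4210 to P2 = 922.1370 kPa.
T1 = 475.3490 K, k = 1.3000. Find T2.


(k-1)/k = 0.2308
(P2/P1)^exp = 1.5127
T2 = 475.3490 * 1.5127 = 719.0535 K

719.0535 K


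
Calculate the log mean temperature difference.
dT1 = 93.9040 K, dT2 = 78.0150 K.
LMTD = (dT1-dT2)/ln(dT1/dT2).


dT1/dT2 = 1.2037
ln(dT1/dT2) = 0.1854
LMTD = 15.8890 / 0.1854 = 85.7142 K

85.7142 K


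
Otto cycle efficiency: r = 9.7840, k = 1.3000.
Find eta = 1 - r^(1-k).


r^(k-1) = 1.9822
eta = 1 - 1/1.9822 = 0.4955 = 49.5519%

49.5519%


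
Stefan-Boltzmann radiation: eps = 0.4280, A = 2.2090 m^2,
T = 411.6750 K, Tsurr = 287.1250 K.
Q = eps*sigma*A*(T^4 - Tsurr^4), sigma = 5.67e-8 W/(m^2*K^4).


T^4 = 2.8722e+10
Tsurr^4 = 6.7965e+09
Q = 0.4280 * 5.67e-8 * 2.2090 * 2.1926e+10 = 1175.3759 W

1175.3759 W


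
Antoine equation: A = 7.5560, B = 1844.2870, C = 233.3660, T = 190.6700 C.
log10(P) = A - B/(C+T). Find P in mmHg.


C+T = 424.0360
B/(C+T) = 4.3494
log10(P) = 7.5560 - 4.3494 = 3.2066
P = 10^3.2066 = 1609.2955 mmHg

1609.2955 mmHg


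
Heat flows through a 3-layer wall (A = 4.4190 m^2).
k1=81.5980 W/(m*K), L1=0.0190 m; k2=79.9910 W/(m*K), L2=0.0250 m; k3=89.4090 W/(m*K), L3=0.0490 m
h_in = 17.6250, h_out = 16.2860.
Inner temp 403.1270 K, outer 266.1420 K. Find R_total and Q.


R_conv_in = 1/(17.6250*4.4190) = 0.0128
R_1 = 0.0190/(81.5980*4.4190) = 5.2693e-05
R_2 = 0.0250/(79.9910*4.4190) = 7.0725e-05
R_3 = 0.0490/(89.4090*4.4190) = 0.0001
R_conv_out = 1/(16.2860*4.4190) = 0.0139
R_total = 0.0270 K/W
Q = 136.9850 / 0.0270 = 5076.9036 W

R_total = 0.0270 K/W, Q = 5076.9036 W


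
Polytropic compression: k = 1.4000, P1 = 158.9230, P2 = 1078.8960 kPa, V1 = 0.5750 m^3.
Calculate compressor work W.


(k-1)/k = 0.2857
(P2/P1)^exp = 1.7284
W = 3.5000 * 158.9230 * 0.5750 * (1.7284 - 1) = 232.9798 kJ

232.9798 kJ


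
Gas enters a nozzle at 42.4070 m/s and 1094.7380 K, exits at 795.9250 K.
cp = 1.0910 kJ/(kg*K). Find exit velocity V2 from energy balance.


dT = 298.8130 K
2*cp*1000*dT = 652009.9660
V1^2 = 1798.3536
V2 = sqrt(653808.3196) = 808.5841 m/s

808.5841 m/s


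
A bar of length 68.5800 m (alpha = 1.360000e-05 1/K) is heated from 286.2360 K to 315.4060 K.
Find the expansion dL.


dT = 29.1700 K
dL = 1.360000e-05 * 68.5800 * 29.1700 = 0.027207 m
L_final = 68.607207 m

dL = 0.027207 m


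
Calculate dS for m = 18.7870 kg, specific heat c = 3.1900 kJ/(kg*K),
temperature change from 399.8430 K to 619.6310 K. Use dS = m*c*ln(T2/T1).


T2/T1 = 1.5497
ln(T2/T1) = 0.4381
dS = 18.7870 * 3.1900 * 0.4381 = 26.2527 kJ/K

26.2527 kJ/K


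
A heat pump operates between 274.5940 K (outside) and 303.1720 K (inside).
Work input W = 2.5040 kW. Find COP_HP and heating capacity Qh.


COP = 303.1720 / 28.5780 = 10.6086
Qh = 10.6086 * 2.5040 = 26.5639 kW

COP = 10.6086, Qh = 26.5639 kW


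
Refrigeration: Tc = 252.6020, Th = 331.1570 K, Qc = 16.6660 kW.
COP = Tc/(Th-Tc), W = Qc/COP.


COP = 252.6020 / 78.5550 = 3.2156
W = 16.6660 / 3.2156 = 5.1828 kW

COP = 3.2156, W = 5.1828 kW


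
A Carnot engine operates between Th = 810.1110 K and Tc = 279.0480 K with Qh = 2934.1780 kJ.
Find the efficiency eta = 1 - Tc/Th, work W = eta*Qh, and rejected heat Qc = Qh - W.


eta = 1 - 279.0480/810.1110 = 0.6555
W = 0.6555 * 2934.1780 = 1923.4813 kJ
Qc = 2934.1780 - 1923.4813 = 1010.6967 kJ

eta = 65.5543%, W = 1923.4813 kJ, Qc = 1010.6967 kJ


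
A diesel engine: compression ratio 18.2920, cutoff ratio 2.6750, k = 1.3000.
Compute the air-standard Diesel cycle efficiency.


r^(k-1) = 2.3915
rc^k = 3.5935
eta = 0.5020 = 50.1971%

50.1971%


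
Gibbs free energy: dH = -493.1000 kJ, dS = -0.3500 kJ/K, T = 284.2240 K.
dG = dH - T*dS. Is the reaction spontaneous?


T*dS = 284.2240 * -0.3500 = -99.4784 kJ
dG = -493.1000 + 99.4784 = -393.6216 kJ (spontaneous)

dG = -393.6216 kJ, spontaneous


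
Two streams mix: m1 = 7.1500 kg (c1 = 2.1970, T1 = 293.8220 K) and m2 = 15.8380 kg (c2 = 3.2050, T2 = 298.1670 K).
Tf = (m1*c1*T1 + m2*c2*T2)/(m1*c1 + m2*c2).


num = 19750.7101
den = 66.4693
Tf = 297.1402 K

297.1402 K


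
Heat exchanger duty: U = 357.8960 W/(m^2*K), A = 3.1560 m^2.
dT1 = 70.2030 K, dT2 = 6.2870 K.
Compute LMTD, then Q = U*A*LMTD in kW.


LMTD = 26.4892 K
Q = 357.8960 * 3.1560 * 26.4892 = 29920.0860 W = 29.9201 kW

29.9201 kW


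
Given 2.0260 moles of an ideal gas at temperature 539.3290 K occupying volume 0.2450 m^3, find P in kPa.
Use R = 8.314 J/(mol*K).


P = nRT/V = 2.0260 * 8.314 * 539.3290 / 0.2450
= 9084.5461 / 0.2450 = 37079.7801 Pa = 37.0798 kPa

37.0798 kPa


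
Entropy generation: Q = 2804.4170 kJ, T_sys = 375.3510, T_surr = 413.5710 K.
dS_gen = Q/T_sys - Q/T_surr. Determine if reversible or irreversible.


dS_sys = 2804.4170/375.3510 = 7.4715 kJ/K
dS_surr = -2804.4170/413.5710 = -6.7810 kJ/K
dS_gen = 7.4715 - 6.7810 = 0.6905 kJ/K (irreversible)

dS_gen = 0.6905 kJ/K, irreversible


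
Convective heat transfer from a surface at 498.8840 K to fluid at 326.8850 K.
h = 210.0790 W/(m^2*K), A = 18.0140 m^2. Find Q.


dT = 171.9990 K
Q = 210.0790 * 18.0140 * 171.9990 = 650906.6699 W

650906.6699 W


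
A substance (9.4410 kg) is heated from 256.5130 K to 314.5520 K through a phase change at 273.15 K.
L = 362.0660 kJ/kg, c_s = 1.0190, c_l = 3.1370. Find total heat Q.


Q1 (sensible, solid) = 9.4410 * 1.0190 * 16.6370 = 160.0542 kJ
Q2 (latent) = 9.4410 * 362.0660 = 3418.2651 kJ
Q3 (sensible, liquid) = 9.4410 * 3.1370 * 41.4020 = 1226.1789 kJ
Q_total = 4804.4982 kJ

4804.4982 kJ


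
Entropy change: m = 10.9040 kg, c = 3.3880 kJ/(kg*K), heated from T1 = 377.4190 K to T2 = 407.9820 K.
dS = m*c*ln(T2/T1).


T2/T1 = 1.0810
ln(T2/T1) = 0.0779
dS = 10.9040 * 3.3880 * 0.0779 = 2.8766 kJ/K

2.8766 kJ/K


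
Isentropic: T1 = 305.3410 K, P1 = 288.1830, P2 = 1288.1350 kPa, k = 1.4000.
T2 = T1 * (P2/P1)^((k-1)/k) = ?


(k-1)/k = 0.2857
(P2/P1)^exp = 1.5339
T2 = 305.3410 * 1.5339 = 468.3636 K

468.3636 K


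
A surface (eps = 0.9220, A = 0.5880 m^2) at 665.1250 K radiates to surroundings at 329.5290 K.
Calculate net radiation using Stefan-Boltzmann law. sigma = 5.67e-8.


T^4 = 1.9571e+11
Tsurr^4 = 1.1792e+10
Q = 0.9220 * 5.67e-8 * 0.5880 * 1.8392e+11 = 5653.4876 W

5653.4876 W


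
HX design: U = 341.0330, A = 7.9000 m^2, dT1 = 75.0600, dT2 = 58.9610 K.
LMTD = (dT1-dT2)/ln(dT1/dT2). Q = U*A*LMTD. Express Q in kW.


LMTD = 66.6869 K
Q = 341.0330 * 7.9000 * 66.6869 = 179665.3340 W = 179.6653 kW

179.6653 kW


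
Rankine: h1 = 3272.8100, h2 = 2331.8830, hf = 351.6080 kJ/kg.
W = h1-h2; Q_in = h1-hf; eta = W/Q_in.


W = 940.9270 kJ/kg
Q_in = 2921.2020 kJ/kg
eta = 0.3221 = 32.2103%

eta = 32.2103%


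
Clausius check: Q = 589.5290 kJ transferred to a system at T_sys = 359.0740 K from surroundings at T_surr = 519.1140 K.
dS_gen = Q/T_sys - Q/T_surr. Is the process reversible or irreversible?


dS_sys = 589.5290/359.0740 = 1.6418 kJ/K
dS_surr = -589.5290/519.1140 = -1.1356 kJ/K
dS_gen = 1.6418 - 1.1356 = 0.5062 kJ/K (irreversible)

dS_gen = 0.5062 kJ/K, irreversible


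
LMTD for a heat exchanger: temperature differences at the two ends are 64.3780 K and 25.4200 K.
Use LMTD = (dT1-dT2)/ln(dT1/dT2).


dT1/dT2 = 2.5326
ln(dT1/dT2) = 0.9292
LMTD = 38.9580 / 0.9292 = 41.9248 K

41.9248 K


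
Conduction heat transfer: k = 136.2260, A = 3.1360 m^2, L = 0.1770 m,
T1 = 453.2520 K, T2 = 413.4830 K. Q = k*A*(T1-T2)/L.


dT = 39.7690 K
Q = 136.2260 * 3.1360 * 39.7690 / 0.1770 = 95985.9048 W

95985.9048 W


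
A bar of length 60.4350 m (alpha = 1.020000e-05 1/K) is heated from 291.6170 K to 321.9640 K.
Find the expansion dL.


dT = 30.3470 K
dL = 1.020000e-05 * 60.4350 * 30.3470 = 0.018707 m
L_final = 60.453707 m

dL = 0.018707 m


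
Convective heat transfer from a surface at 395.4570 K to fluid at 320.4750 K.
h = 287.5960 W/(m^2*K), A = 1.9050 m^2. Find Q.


dT = 74.9820 K
Q = 287.5960 * 1.9050 * 74.9820 = 41080.4168 W

41080.4168 W


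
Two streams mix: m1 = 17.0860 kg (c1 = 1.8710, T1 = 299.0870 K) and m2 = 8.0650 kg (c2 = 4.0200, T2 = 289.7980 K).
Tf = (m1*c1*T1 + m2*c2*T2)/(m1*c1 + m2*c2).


num = 18956.8130
den = 64.3892
Tf = 294.4098 K

294.4098 K


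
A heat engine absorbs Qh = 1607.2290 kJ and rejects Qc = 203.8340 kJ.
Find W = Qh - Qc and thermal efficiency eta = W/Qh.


W = 1607.2290 - 203.8340 = 1403.3950 kJ
eta = 1403.3950 / 1607.2290 = 0.8732 = 87.3177%

W = 1403.3950 kJ, eta = 87.3177%


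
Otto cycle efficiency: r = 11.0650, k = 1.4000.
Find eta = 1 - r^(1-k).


r^(k-1) = 2.6157
eta = 1 - 1/2.6157 = 0.6177 = 61.7687%

61.7687%


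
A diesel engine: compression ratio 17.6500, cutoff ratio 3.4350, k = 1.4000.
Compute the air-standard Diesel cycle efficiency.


r^(k-1) = 3.1528
rc^k = 5.6273
eta = 0.5695 = 56.9474%

56.9474%


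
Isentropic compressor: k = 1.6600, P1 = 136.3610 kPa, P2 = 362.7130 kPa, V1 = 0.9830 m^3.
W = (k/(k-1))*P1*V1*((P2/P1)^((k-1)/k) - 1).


(k-1)/k = 0.3976
(P2/P1)^exp = 1.4755
W = 2.5152 * 136.3610 * 0.9830 * (1.4755 - 1) = 160.2933 kJ

160.2933 kJ


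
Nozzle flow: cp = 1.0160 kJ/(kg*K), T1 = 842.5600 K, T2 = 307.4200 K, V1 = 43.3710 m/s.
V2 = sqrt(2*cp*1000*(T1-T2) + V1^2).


dT = 535.1400 K
2*cp*1000*dT = 1087404.4800
V1^2 = 1881.0436
V2 = sqrt(1089285.5236) = 1043.6884 m/s

1043.6884 m/s


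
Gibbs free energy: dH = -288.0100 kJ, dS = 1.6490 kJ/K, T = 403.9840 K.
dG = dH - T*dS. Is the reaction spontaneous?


T*dS = 403.9840 * 1.6490 = 666.1696 kJ
dG = -288.0100 - 666.1696 = -954.1796 kJ (spontaneous)

dG = -954.1796 kJ, spontaneous


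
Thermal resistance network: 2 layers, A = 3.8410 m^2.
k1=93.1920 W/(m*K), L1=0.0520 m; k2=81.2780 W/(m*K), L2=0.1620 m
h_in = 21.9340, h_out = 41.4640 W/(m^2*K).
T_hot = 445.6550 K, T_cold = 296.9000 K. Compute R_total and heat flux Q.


R_conv_in = 1/(21.9340*3.8410) = 0.0119
R_1 = 0.0520/(93.1920*3.8410) = 0.0001
R_2 = 0.1620/(81.2780*3.8410) = 0.0005
R_conv_out = 1/(41.4640*3.8410) = 0.0063
R_total = 0.0188 K/W
Q = 148.7550 / 0.0188 = 7907.1374 W

R_total = 0.0188 K/W, Q = 7907.1374 W


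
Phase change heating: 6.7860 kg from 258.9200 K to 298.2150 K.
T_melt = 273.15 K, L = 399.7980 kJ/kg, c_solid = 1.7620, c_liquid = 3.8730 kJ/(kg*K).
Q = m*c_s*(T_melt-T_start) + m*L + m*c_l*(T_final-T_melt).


Q1 (sensible, solid) = 6.7860 * 1.7620 * 14.2300 = 170.1471 kJ
Q2 (latent) = 6.7860 * 399.7980 = 2713.0292 kJ
Q3 (sensible, liquid) = 6.7860 * 3.8730 * 25.0650 = 658.7628 kJ
Q_total = 3541.9392 kJ

3541.9392 kJ


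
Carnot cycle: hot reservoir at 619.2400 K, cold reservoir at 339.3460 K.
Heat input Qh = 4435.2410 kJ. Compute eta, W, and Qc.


eta = 1 - 339.3460/619.2400 = 0.4520
W = 0.4520 * 4435.2410 = 2004.7112 kJ
Qc = 4435.2410 - 2004.7112 = 2430.5298 kJ

eta = 45.1996%, W = 2004.7112 kJ, Qc = 2430.5298 kJ


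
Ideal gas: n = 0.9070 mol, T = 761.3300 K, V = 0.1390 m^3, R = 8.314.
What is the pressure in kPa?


P = nRT/V = 0.9070 * 8.314 * 761.3300 / 0.1390
= 5741.0357 / 0.1390 = 41302.4154 Pa = 41.3024 kPa

41.3024 kPa


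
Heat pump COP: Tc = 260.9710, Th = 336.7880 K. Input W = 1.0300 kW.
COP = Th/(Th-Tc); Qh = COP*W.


COP = 336.7880 / 75.8170 = 4.4421
Qh = 4.4421 * 1.0300 = 4.5754 kW

COP = 4.4421, Qh = 4.5754 kW


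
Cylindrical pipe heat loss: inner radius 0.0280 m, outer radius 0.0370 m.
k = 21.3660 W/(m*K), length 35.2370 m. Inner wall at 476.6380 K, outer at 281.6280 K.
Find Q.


dT = 195.0100 K
ln(ro/ri) = 0.2787
Q = 2*pi*21.3660*35.2370*195.0100 / 0.2787 = 3309794.6381 W

3309794.6381 W


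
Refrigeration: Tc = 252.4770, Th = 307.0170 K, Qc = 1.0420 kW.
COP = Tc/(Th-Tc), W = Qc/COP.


COP = 252.4770 / 54.5400 = 4.6292
W = 1.0420 / 4.6292 = 0.2251 kW

COP = 4.6292, W = 0.2251 kW


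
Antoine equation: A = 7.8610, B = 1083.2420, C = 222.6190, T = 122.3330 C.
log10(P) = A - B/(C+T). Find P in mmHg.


C+T = 344.9520
B/(C+T) = 3.1403
log10(P) = 7.8610 - 3.1403 = 4.7207
P = 10^4.7207 = 52569.1808 mmHg

52569.1808 mmHg


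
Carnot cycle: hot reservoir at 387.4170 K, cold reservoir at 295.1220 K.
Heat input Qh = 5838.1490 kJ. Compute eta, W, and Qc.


eta = 1 - 295.1220/387.4170 = 0.2382
W = 0.2382 * 5838.1490 = 1390.8320 kJ
Qc = 5838.1490 - 1390.8320 = 4447.3170 kJ

eta = 23.8232%, W = 1390.8320 kJ, Qc = 4447.3170 kJ


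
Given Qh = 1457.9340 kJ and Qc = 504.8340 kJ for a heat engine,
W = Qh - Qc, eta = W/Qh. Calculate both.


W = 1457.9340 - 504.8340 = 953.1000 kJ
eta = 953.1000 / 1457.9340 = 0.6537 = 65.3733%

W = 953.1000 kJ, eta = 65.3733%


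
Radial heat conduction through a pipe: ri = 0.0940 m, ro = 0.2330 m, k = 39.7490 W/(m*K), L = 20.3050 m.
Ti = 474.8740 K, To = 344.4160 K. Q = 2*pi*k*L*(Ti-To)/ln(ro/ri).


dT = 130.4580 K
ln(ro/ri) = 0.9077
Q = 2*pi*39.7490*20.3050*130.4580 / 0.9077 = 728813.7472 W

728813.7472 W


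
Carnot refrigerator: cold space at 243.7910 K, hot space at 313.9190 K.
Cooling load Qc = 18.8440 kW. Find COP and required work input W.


COP = 243.7910 / 70.1280 = 3.4764
W = 18.8440 / 3.4764 = 5.4206 kW

COP = 3.4764, W = 5.4206 kW


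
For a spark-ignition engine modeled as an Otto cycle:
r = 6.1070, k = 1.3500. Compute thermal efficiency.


r^(k-1) = 1.8838
eta = 1 - 1/1.8838 = 0.4692 = 46.9164%

46.9164%


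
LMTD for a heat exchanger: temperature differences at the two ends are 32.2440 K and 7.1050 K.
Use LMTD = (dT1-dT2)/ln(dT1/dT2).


dT1/dT2 = 4.5382
ln(dT1/dT2) = 1.5125
LMTD = 25.1390 / 1.5125 = 16.6205 K

16.6205 K


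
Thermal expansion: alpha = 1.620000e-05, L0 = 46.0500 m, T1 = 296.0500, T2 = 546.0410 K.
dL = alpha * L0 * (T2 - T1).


dT = 249.9910 K
dL = 1.620000e-05 * 46.0500 * 249.9910 = 0.186496 m
L_final = 46.236496 m

dL = 0.186496 m


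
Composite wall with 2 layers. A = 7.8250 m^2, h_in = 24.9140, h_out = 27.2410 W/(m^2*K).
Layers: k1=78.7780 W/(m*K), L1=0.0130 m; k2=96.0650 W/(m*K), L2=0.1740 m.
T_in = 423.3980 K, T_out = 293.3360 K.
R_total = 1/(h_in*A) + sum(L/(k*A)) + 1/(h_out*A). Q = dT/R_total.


R_conv_in = 1/(24.9140*7.8250) = 0.0051
R_1 = 0.0130/(78.7780*7.8250) = 2.1089e-05
R_2 = 0.1740/(96.0650*7.8250) = 0.0002
R_conv_out = 1/(27.2410*7.8250) = 0.0047
R_total = 0.0101 K/W
Q = 130.0620 / 0.0101 = 12911.5306 W

R_total = 0.0101 K/W, Q = 12911.5306 W


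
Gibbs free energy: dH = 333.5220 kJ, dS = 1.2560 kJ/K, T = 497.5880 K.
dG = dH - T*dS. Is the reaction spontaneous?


T*dS = 497.5880 * 1.2560 = 624.9705 kJ
dG = 333.5220 - 624.9705 = -291.4485 kJ (spontaneous)

dG = -291.4485 kJ, spontaneous


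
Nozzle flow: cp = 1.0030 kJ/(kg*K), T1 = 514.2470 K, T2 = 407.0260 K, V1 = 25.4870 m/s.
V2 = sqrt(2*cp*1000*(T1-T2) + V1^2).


dT = 107.2210 K
2*cp*1000*dT = 215085.3260
V1^2 = 649.5872
V2 = sqrt(215734.9132) = 464.4727 m/s

464.4727 m/s


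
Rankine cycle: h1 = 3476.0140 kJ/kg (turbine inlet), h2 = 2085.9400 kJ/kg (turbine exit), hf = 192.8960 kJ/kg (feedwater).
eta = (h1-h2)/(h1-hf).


W = 1390.0740 kJ/kg
Q_in = 3283.1180 kJ/kg
eta = 0.4234 = 42.3401%

eta = 42.3401%


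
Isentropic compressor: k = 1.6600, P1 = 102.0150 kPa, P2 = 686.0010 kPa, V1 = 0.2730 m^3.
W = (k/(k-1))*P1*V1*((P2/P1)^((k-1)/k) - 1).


(k-1)/k = 0.3976
(P2/P1)^exp = 2.1334
W = 2.5152 * 102.0150 * 0.2730 * (2.1334 - 1) = 79.3907 kJ

79.3907 kJ


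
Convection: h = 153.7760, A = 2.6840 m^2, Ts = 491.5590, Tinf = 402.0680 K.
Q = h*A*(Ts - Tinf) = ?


dT = 89.4910 K
Q = 153.7760 * 2.6840 * 89.4910 = 36936.0486 W

36936.0486 W


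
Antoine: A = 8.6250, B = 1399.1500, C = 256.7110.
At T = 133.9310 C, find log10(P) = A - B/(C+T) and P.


C+T = 390.6420
B/(C+T) = 3.5817
log10(P) = 8.6250 - 3.5817 = 5.0433
P = 10^5.0433 = 110492.2645 mmHg

110492.2645 mmHg


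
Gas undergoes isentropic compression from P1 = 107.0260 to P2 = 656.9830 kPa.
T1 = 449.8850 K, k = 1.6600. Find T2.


(k-1)/k = 0.3976
(P2/P1)^exp = 2.0574
T2 = 449.8850 * 2.0574 = 925.6110 K

925.6110 K


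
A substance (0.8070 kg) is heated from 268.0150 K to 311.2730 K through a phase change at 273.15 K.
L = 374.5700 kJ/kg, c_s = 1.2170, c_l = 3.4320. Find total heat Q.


Q1 (sensible, solid) = 0.8070 * 1.2170 * 5.1350 = 5.0432 kJ
Q2 (latent) = 0.8070 * 374.5700 = 302.2780 kJ
Q3 (sensible, liquid) = 0.8070 * 3.4320 * 38.1230 = 105.5864 kJ
Q_total = 412.9075 kJ

412.9075 kJ


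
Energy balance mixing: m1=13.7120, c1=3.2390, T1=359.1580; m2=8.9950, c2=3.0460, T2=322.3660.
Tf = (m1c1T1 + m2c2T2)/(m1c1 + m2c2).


num = 24783.7765
den = 71.8119
Tf = 345.1206 K

345.1206 K


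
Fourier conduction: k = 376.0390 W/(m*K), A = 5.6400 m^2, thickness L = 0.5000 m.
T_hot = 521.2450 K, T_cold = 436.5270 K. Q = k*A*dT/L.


dT = 84.7180 K
Q = 376.0390 * 5.6400 * 84.7180 / 0.5000 = 359350.0282 W

359350.0282 W


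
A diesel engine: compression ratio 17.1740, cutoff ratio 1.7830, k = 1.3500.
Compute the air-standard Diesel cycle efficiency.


r^(k-1) = 2.7052
rc^k = 2.1830
eta = 0.5863 = 58.6300%

58.6300%


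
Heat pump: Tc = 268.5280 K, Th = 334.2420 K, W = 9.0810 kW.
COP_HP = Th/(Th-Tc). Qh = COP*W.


COP = 334.2420 / 65.7140 = 5.0863
Qh = 5.0863 * 9.0810 = 46.1888 kW

COP = 5.0863, Qh = 46.1888 kW


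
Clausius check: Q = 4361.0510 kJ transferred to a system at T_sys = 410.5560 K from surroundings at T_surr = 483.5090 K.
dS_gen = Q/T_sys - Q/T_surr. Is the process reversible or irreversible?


dS_sys = 4361.0510/410.5560 = 10.6223 kJ/K
dS_surr = -4361.0510/483.5090 = -9.0196 kJ/K
dS_gen = 10.6223 - 9.0196 = 1.6027 kJ/K (irreversible)

dS_gen = 1.6027 kJ/K, irreversible


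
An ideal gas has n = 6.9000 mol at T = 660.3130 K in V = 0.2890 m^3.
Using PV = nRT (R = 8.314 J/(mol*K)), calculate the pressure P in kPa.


P = nRT/V = 6.9000 * 8.314 * 660.3130 / 0.2890
= 37879.9117 / 0.2890 = 131072.3590 Pa = 131.0724 kPa

131.0724 kPa


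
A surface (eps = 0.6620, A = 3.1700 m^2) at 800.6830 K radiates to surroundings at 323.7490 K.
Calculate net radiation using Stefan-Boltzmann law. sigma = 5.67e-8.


T^4 = 4.1100e+11
Tsurr^4 = 1.0986e+10
Q = 0.6620 * 5.67e-8 * 3.1700 * 4.0001e+11 = 47596.6392 W

47596.6392 W


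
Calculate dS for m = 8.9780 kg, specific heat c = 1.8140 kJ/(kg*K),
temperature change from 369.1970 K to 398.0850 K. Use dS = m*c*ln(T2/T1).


T2/T1 = 1.0782
ln(T2/T1) = 0.0753
dS = 8.9780 * 1.8140 * 0.0753 = 1.2269 kJ/K

1.2269 kJ/K


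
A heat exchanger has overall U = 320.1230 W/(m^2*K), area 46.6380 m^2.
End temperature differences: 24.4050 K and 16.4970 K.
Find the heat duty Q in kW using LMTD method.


LMTD = 20.1936 K
Q = 320.1230 * 46.6380 * 20.1936 = 301488.1569 W = 301.4882 kW

301.4882 kW


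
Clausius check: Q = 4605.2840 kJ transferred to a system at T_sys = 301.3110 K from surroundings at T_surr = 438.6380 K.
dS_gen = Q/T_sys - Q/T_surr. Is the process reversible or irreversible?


dS_sys = 4605.2840/301.3110 = 15.2842 kJ/K
dS_surr = -4605.2840/438.6380 = -10.4991 kJ/K
dS_gen = 15.2842 - 10.4991 = 4.7851 kJ/K (irreversible)

dS_gen = 4.7851 kJ/K, irreversible


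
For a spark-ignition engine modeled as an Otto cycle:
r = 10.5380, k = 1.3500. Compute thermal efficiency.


r^(k-1) = 2.2802
eta = 1 - 1/2.2802 = 0.5614 = 56.1434%

56.1434%


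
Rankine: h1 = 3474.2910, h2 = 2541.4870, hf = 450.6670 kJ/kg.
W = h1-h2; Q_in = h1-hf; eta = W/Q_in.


W = 932.8040 kJ/kg
Q_in = 3023.6240 kJ/kg
eta = 0.3085 = 30.8505%

eta = 30.8505%


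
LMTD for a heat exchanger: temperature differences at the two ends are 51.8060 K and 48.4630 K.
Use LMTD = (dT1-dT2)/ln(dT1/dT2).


dT1/dT2 = 1.0690
ln(dT1/dT2) = 0.0667
LMTD = 3.3430 / 0.0667 = 50.1159 K

50.1159 K


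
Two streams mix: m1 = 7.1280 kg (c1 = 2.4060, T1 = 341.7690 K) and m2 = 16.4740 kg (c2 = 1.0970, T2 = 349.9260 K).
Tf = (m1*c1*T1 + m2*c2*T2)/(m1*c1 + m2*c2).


num = 12185.1824
den = 35.2219
Tf = 345.9543 K

345.9543 K


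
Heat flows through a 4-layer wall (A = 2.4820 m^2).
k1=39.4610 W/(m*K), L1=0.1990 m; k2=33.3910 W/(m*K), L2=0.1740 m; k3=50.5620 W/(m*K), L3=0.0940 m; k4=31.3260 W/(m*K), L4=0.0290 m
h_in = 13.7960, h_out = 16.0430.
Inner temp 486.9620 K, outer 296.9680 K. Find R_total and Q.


R_conv_in = 1/(13.7960*2.4820) = 0.0292
R_1 = 0.1990/(39.4610*2.4820) = 0.0020
R_2 = 0.1740/(33.3910*2.4820) = 0.0021
R_3 = 0.0940/(50.5620*2.4820) = 0.0007
R_4 = 0.0290/(31.3260*2.4820) = 0.0004
R_conv_out = 1/(16.0430*2.4820) = 0.0251
R_total = 0.0596 K/W
Q = 189.9940 / 0.0596 = 3189.3528 W

R_total = 0.0596 K/W, Q = 3189.3528 W


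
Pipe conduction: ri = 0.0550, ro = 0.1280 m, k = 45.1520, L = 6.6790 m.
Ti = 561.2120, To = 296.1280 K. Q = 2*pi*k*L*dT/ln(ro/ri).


dT = 265.0840 K
ln(ro/ri) = 0.8447
Q = 2*pi*45.1520*6.6790*265.0840 / 0.8447 = 594635.4914 W

594635.4914 W


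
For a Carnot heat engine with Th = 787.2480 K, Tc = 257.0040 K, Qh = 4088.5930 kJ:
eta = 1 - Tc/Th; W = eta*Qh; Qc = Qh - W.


eta = 1 - 257.0040/787.2480 = 0.6735
W = 0.6735 * 4088.5930 = 2753.8360 kJ
Qc = 4088.5930 - 2753.8360 = 1334.7570 kJ

eta = 67.3541%, W = 2753.8360 kJ, Qc = 1334.7570 kJ


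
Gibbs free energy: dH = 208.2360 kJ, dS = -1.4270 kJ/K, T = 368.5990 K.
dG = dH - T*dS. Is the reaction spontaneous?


T*dS = 368.5990 * -1.4270 = -525.9908 kJ
dG = 208.2360 + 525.9908 = 734.2268 kJ (non-spontaneous)

dG = 734.2268 kJ, non-spontaneous


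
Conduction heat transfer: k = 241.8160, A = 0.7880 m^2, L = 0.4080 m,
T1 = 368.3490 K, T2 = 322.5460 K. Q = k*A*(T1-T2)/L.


dT = 45.8030 K
Q = 241.8160 * 0.7880 * 45.8030 / 0.4080 = 21391.6858 W

21391.6858 W


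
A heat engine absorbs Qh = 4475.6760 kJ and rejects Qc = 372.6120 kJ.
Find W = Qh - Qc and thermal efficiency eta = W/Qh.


W = 4475.6760 - 372.6120 = 4103.0640 kJ
eta = 4103.0640 / 4475.6760 = 0.9167 = 91.6747%

W = 4103.0640 kJ, eta = 91.6747%


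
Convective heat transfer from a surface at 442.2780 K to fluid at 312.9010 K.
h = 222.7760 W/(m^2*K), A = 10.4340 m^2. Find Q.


dT = 129.3770 K
Q = 222.7760 * 10.4340 * 129.3770 = 300729.6928 W

300729.6928 W


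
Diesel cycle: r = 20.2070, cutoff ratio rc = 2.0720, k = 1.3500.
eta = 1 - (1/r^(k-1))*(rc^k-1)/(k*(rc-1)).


r^(k-1) = 2.8637
rc^k = 2.6738
eta = 0.5961 = 59.6127%

59.6127%


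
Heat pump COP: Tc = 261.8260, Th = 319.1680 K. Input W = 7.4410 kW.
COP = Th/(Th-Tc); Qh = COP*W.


COP = 319.1680 / 57.3420 = 5.5660
Qh = 5.5660 * 7.4410 = 41.4169 kW

COP = 5.5660, Qh = 41.4169 kW


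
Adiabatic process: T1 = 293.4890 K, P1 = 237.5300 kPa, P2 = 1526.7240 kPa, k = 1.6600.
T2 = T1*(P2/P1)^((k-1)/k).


(k-1)/k = 0.3976
(P2/P1)^exp = 2.0954
T2 = 293.4890 * 2.0954 = 614.9808 K

614.9808 K


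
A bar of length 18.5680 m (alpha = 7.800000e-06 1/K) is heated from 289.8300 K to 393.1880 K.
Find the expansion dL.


dT = 103.3580 K
dL = 7.800000e-06 * 18.5680 * 103.3580 = 0.014969 m
L_final = 18.582969 m

dL = 0.014969 m


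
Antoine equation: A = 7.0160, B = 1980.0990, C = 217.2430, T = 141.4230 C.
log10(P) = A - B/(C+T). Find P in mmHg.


C+T = 358.6660
B/(C+T) = 5.5207
log10(P) = 7.0160 - 5.5207 = 1.4953
P = 10^1.4953 = 31.2801 mmHg

31.2801 mmHg


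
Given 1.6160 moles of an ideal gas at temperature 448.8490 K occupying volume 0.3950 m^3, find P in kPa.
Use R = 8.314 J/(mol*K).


P = nRT/V = 1.6160 * 8.314 * 448.8490 / 0.3950
= 6030.4766 / 0.3950 = 15267.0294 Pa = 15.2670 kPa

15.2670 kPa


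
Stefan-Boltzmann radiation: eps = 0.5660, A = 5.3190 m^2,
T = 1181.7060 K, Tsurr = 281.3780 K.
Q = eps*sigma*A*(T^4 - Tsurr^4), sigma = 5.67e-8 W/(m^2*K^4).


T^4 = 1.9500e+12
Tsurr^4 = 6.2685e+09
Q = 0.5660 * 5.67e-8 * 5.3190 * 1.9437e+12 = 331794.3028 W

331794.3028 W


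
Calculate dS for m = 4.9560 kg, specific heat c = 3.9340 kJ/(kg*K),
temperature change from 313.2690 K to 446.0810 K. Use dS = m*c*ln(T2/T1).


T2/T1 = 1.4240
ln(T2/T1) = 0.3534
dS = 4.9560 * 3.9340 * 0.3534 = 6.8910 kJ/K

6.8910 kJ/K


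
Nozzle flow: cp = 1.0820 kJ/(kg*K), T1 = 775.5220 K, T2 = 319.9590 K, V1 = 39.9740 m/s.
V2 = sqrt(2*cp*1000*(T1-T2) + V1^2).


dT = 455.5630 K
2*cp*1000*dT = 985838.3320
V1^2 = 1597.9207
V2 = sqrt(987436.2527) = 993.6983 m/s

993.6983 m/s


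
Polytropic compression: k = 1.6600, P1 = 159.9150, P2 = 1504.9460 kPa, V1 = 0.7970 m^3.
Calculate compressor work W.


(k-1)/k = 0.3976
(P2/P1)^exp = 2.4384
W = 2.5152 * 159.9150 * 0.7970 * (2.4384 - 1) = 461.0989 kJ

461.0989 kJ


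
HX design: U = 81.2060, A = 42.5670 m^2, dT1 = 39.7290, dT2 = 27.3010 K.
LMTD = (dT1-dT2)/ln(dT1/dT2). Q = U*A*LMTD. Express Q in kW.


LMTD = 33.1274 K
Q = 81.2060 * 42.5670 * 33.1274 = 114511.2396 W = 114.5112 kW

114.5112 kW


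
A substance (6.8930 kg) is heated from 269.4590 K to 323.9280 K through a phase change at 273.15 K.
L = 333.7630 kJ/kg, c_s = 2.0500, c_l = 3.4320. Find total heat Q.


Q1 (sensible, solid) = 6.8930 * 2.0500 * 3.6910 = 52.1562 kJ
Q2 (latent) = 6.8930 * 333.7630 = 2300.6284 kJ
Q3 (sensible, liquid) = 6.8930 * 3.4320 * 50.7780 = 1201.2438 kJ
Q_total = 3554.0284 kJ

3554.0284 kJ


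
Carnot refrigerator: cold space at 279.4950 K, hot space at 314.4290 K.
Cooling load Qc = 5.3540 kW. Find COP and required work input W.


COP = 279.4950 / 34.9340 = 8.0007
W = 5.3540 / 8.0007 = 0.6692 kW

COP = 8.0007, W = 0.6692 kW


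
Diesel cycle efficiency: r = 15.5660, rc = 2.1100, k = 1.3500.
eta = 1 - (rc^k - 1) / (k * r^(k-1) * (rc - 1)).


r^(k-1) = 2.6137
rc^k = 2.7402
eta = 0.5557 = 55.5697%

55.5697%


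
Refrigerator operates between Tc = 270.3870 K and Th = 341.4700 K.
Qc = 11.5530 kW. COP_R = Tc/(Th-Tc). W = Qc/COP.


COP = 270.3870 / 71.0830 = 3.8038
W = 11.5530 / 3.8038 = 3.0372 kW

COP = 3.8038, W = 3.0372 kW


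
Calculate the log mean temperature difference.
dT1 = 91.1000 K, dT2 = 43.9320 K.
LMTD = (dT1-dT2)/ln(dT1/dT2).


dT1/dT2 = 2.0737
ln(dT1/dT2) = 0.7293
LMTD = 47.1680 / 0.7293 = 64.6744 K

64.6744 K


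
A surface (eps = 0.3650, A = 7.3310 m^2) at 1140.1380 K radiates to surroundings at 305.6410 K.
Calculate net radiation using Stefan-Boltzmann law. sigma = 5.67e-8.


T^4 = 1.6898e+12
Tsurr^4 = 8.7266e+09
Q = 0.3650 * 5.67e-8 * 7.3310 * 1.6811e+12 = 255046.9648 W

255046.9648 W


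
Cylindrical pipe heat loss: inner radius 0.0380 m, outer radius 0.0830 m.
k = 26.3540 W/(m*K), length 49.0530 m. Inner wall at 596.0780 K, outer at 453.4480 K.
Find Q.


dT = 142.6300 K
ln(ro/ri) = 0.7813
Q = 2*pi*26.3540*49.0530*142.6300 / 0.7813 = 1482894.8688 W

1482894.8688 W


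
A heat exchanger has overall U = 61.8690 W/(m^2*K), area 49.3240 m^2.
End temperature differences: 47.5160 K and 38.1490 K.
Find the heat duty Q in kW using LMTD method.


LMTD = 42.6612 K
Q = 61.8690 * 49.3240 * 42.6612 = 130186.1950 W = 130.1862 kW

130.1862 kW


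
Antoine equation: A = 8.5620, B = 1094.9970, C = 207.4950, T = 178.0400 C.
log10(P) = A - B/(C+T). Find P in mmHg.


C+T = 385.5350
B/(C+T) = 2.8402
log10(P) = 8.5620 - 2.8402 = 5.7218
P = 10^5.7218 = 526985.5673 mmHg

526985.5673 mmHg
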